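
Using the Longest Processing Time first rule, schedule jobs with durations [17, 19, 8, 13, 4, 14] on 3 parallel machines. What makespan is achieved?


Sort jobs in decreasing order (LPT): [19, 17, 14, 13, 8, 4]
Assign each job to the least loaded machine:
  Machine 1: jobs [19, 4], load = 23
  Machine 2: jobs [17, 8], load = 25
  Machine 3: jobs [14, 13], load = 27
Makespan = max load = 27

27


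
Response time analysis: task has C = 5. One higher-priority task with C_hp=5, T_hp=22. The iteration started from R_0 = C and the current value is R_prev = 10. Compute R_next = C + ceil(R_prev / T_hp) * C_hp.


R_next = C + ceil(R_prev / T_hp) * C_hp
ceil(10 / 22) = ceil(0.4545) = 1
Interference = 1 * 5 = 5
R_next = 5 + 5 = 10
R_next = R_prev, so the iteration has converged (response time = 10).

10


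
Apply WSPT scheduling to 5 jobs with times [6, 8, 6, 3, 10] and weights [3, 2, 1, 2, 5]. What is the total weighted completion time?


Compute p/w ratios and sort ascending (WSPT): [(3, 2), (6, 3), (10, 5), (8, 2), (6, 1)]
Compute weighted completion times:
  Job (p=3,w=2): C=3, w*C=2*3=6
  Job (p=6,w=3): C=9, w*C=3*9=27
  Job (p=10,w=5): C=19, w*C=5*19=95
  Job (p=8,w=2): C=27, w*C=2*27=54
  Job (p=6,w=1): C=33, w*C=1*33=33
Total weighted completion time = 215

215


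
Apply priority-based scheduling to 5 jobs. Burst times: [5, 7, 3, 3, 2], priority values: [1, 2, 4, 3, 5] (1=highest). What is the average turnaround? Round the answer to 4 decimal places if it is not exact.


Sort by priority (ascending = highest first):
Order: [(1, 5), (2, 7), (3, 3), (4, 3), (5, 2)]
Completion times:
  Priority 1, burst=5, C=5
  Priority 2, burst=7, C=12
  Priority 3, burst=3, C=15
  Priority 4, burst=3, C=18
  Priority 5, burst=2, C=20
Average turnaround = 70/5 = 14.0

14.0


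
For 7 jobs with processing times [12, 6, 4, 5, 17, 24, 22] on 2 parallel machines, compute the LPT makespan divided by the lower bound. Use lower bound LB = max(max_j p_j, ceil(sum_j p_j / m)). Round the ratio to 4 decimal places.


LPT order: [24, 22, 17, 12, 6, 5, 4]
Machine loads after assignment: [46, 44]
LPT makespan = 46
Lower bound = max(max_job, ceil(total/2)) = max(24, 45) = 45
Ratio = 46 / 45 = 1.0222

1.0222


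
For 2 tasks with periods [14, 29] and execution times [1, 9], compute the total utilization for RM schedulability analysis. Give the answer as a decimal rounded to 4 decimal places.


Compute individual utilizations (exact fractions):
  Task 1: C/T = 1/14 (approx. 0.0714)
  Task 2: C/T = 9/29 (approx. 0.3103)
Total utilization U = 1/14 + 9/29 = 155/406
Rounded to 4 decimal places: U = 0.3818
RM (Liu & Layland) bound for 2 tasks = 0.828427; compare with U = 155/406 (approx. 0.381773)
U <= bound, so schedulable by RM sufficient condition.

0.3818


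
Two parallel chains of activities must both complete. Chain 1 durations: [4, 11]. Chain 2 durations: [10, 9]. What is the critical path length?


Path A total = 4 + 11 = 15
Path B total = 10 + 9 = 19
Critical path = longest path = max(15, 19) = 19

19


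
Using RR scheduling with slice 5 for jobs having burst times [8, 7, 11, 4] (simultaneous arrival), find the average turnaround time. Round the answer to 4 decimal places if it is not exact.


Time quantum = 5
Execution trace:
  J1 runs 5 units, time = 5
  J2 runs 5 units, time = 10
  J3 runs 5 units, time = 15
  J4 runs 4 units, time = 19
  J1 runs 3 units, time = 22
  J2 runs 2 units, time = 24
  J3 runs 5 units, time = 29
  J3 runs 1 units, time = 30
Finish times: [22, 24, 30, 19]
Average turnaround = 95/4 = 23.75

23.75


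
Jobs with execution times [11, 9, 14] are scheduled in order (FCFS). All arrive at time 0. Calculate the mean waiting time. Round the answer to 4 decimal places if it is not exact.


FCFS order (as given): [11, 9, 14]
Waiting times:
  Job 1: wait = 0
  Job 2: wait = 11
  Job 3: wait = 20
Sum of waiting times = 31
Average waiting time = 31/3 = 10.3333

10.3333


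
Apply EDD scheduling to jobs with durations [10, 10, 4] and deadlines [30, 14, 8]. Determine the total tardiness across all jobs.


Sort by due date (EDD order): [(4, 8), (10, 14), (10, 30)]
Compute completion times and tardiness:
  Job 1: p=4, d=8, C=4, tardiness=max(0,4-8)=0
  Job 2: p=10, d=14, C=14, tardiness=max(0,14-14)=0
  Job 3: p=10, d=30, C=24, tardiness=max(0,24-30)=0
Total tardiness = 0

0


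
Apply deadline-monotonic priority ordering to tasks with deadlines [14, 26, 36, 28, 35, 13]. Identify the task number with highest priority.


Sort tasks by relative deadline (ascending):
  Task 6: deadline = 13
  Task 1: deadline = 14
  Task 2: deadline = 26
  Task 4: deadline = 28
  Task 5: deadline = 35
  Task 3: deadline = 36
Priority order (highest first): [6, 1, 2, 4, 5, 3]
Highest priority task = 6

6


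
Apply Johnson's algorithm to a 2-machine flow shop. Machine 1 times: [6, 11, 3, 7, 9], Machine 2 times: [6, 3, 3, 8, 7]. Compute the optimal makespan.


Apply Johnson's rule:
  Group 1 (a <= b): [(3, 3, 3), (1, 6, 6), (4, 7, 8)]
  Group 2 (a > b): [(5, 9, 7), (2, 11, 3)]
Optimal job order: [3, 1, 4, 5, 2]
Schedule:
  Job 3: M1 done at 3, M2 done at 6
  Job 1: M1 done at 9, M2 done at 15
  Job 4: M1 done at 16, M2 done at 24
  Job 5: M1 done at 25, M2 done at 32
  Job 2: M1 done at 36, M2 done at 39
Makespan = 39

39


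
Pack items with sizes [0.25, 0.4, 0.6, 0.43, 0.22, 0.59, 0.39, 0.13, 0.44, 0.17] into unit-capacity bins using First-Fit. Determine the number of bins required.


Place items sequentially using First-Fit:
  Item 0.25 -> new Bin 1
  Item 0.4 -> Bin 1 (now 0.65)
  Item 0.6 -> new Bin 2
  Item 0.43 -> new Bin 3
  Item 0.22 -> Bin 1 (now 0.87)
  Item 0.59 -> new Bin 4
  Item 0.39 -> Bin 2 (now 0.99)
  Item 0.13 -> Bin 1 (now 1.0)
  Item 0.44 -> Bin 3 (now 0.87)
  Item 0.17 -> Bin 4 (now 0.76)
Total bins used = 4

4


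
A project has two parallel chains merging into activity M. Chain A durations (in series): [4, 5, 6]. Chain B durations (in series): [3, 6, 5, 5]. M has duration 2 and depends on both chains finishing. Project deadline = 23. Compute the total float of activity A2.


Forward pass: ES(A2) = sum of predecessors on chain A = 4
EF = ES + duration = 4 + 5 = 9
Backward pass: LF(M) = deadline = 23; LS(M) = 23 - 2 = 21
LF(A2) = LS(M) - sum(successors on chain A) = 21 - 6 = 15
LS = LF - duration = 15 - 5 = 10
Total float = LS - ES = 10 - 4 = 6

6


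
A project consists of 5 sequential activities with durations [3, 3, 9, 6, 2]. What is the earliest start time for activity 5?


Activity 5 starts after activities 1 through 4 complete.
Predecessor durations: [3, 3, 9, 6]
ES = 3 + 3 + 9 + 6 = 21

21


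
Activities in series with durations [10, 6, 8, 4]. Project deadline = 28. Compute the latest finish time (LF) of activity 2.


LF(activity 2) = deadline - sum of successor durations
Successors: activities 3 through 4 with durations [8, 4]
Sum of successor durations = 12
LF = 28 - 12 = 16

16


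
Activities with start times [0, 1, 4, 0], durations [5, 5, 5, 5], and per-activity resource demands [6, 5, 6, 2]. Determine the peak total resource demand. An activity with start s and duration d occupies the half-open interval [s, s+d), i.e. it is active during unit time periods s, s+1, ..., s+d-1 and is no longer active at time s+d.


Each activity i is active on [start_i, start_i + duration_i).
Compute total resource usage per time slot:
  t=0: active resources = [6, 2], total = 8
  t=1: active resources = [6, 5, 2], total = 13
  t=2: active resources = [6, 5, 2], total = 13
  t=3: active resources = [6, 5, 2], total = 13
  t=4: active resources = [6, 5, 6, 2], total = 19
  t=5: active resources = [5, 6], total = 11
  t=6: active resources = [6], total = 6
  t=7: active resources = [6], total = 6
  t=8: active resources = [6], total = 6
Peak resource demand = 19

19


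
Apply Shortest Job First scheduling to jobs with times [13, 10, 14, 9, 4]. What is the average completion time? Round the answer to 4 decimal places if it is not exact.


SJF order (ascending): [4, 9, 10, 13, 14]
Completion times:
  Job 1: burst=4, C=4
  Job 2: burst=9, C=13
  Job 3: burst=10, C=23
  Job 4: burst=13, C=36
  Job 5: burst=14, C=50
Average completion = 126/5 = 25.2

25.2


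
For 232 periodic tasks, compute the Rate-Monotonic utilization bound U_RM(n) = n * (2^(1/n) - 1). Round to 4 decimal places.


Compute 2^(1/232) = 1.0029921710
Subtract 1: 1.0029921710 - 1 = 0.0029921710
Multiply by n: 232 * 0.0029921710 = 0.6941836720
Round to 4 dp: 0.6942

0.6942


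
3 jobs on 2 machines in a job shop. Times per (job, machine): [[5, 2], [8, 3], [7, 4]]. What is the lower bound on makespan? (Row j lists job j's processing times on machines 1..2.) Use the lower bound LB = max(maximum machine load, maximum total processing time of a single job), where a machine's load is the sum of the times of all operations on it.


Machine loads:
  Machine 1: 5 + 8 + 7 = 20
  Machine 2: 2 + 3 + 4 = 9
Max machine load = 20
Job totals:
  Job 1: 7
  Job 2: 11
  Job 3: 11
Max job total = 11
Lower bound = max(20, 11) = 20

20


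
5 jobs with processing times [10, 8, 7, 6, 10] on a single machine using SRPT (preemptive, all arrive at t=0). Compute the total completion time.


Since all jobs arrive at t=0, SRPT equals SPT ordering.
SPT order: [6, 7, 8, 10, 10]
Completion times:
  Job 1: p=6, C=6
  Job 2: p=7, C=13
  Job 3: p=8, C=21
  Job 4: p=10, C=31
  Job 5: p=10, C=41
Total completion time = 6 + 13 + 21 + 31 + 41 = 112

112


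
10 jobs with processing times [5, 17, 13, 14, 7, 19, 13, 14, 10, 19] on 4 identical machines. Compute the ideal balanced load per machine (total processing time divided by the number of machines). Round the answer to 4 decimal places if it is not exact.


Total processing time = 5 + 17 + 13 + 14 + 7 + 19 + 13 + 14 + 10 + 19 = 131
Number of machines = 4
Ideal balanced load = 131 / 4 = 32.75

32.75


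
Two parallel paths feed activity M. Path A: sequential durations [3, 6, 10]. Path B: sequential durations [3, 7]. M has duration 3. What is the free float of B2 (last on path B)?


ES(B2) = sum of predecessors on chain B = 3
EF(B2) = ES + duration = 3 + 7 = 10
Successor of B2 is M. ES(M) = max(sum(A), sum(B)) = max(19, 10) = 19
Free float = ES(successor) - EF(current) = 19 - 10 = 9

9


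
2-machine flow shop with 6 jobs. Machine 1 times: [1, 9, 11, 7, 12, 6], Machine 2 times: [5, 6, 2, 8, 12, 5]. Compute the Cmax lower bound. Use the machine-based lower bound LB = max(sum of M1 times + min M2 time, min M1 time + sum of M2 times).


LB1 = sum(M1 times) + min(M2 times) = 46 + 2 = 48
LB2 = min(M1 times) + sum(M2 times) = 1 + 38 = 39
Lower bound = max(LB1, LB2) = max(48, 39) = 48

48


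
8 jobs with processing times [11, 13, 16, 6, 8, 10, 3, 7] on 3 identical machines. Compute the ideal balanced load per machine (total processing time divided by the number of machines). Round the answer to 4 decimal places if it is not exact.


Total processing time = 11 + 13 + 16 + 6 + 8 + 10 + 3 + 7 = 74
Number of machines = 3
Ideal balanced load = 74 / 3 = 24.6667

24.6667


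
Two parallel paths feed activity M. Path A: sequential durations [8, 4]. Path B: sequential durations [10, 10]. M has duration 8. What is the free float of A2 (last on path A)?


ES(A2) = sum of predecessors on chain A = 8
EF(A2) = ES + duration = 8 + 4 = 12
Successor of A2 is M. ES(M) = max(sum(A), sum(B)) = max(12, 20) = 20
Free float = ES(successor) - EF(current) = 20 - 12 = 8

8


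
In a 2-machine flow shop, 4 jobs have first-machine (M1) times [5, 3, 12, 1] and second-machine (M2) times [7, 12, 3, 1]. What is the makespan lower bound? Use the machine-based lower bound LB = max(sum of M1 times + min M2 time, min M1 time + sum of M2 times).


LB1 = sum(M1 times) + min(M2 times) = 21 + 1 = 22
LB2 = min(M1 times) + sum(M2 times) = 1 + 23 = 24
Lower bound = max(LB1, LB2) = max(22, 24) = 24

24


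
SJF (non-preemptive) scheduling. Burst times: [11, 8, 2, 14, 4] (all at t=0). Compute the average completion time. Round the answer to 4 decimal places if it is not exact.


SJF order (ascending): [2, 4, 8, 11, 14]
Completion times:
  Job 1: burst=2, C=2
  Job 2: burst=4, C=6
  Job 3: burst=8, C=14
  Job 4: burst=11, C=25
  Job 5: burst=14, C=39
Average completion = 86/5 = 17.2

17.2


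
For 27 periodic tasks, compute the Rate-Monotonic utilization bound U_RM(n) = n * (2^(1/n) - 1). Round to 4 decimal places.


Compute 2^(1/27) = 1.0260044847
Subtract 1: 1.0260044847 - 1 = 0.0260044847
Multiply by n: 27 * 0.0260044847 = 0.7021210869
Round to 4 dp: 0.7021

0.7021


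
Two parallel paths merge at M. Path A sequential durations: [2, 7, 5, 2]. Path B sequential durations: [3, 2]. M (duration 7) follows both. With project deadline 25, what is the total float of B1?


Forward pass: ES(B1) = sum of predecessors on chain B = 0
EF = ES + duration = 0 + 3 = 3
Backward pass: LF(M) = deadline = 25; LS(M) = 25 - 7 = 18
LF(B1) = LS(M) - sum(successors on chain B) = 18 - 2 = 16
LS = LF - duration = 16 - 3 = 13
Total float = LS - ES = 13 - 0 = 13

13


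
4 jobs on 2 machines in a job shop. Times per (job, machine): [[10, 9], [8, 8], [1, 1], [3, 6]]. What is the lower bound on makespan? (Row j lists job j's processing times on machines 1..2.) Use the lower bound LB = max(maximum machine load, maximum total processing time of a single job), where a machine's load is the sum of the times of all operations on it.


Machine loads:
  Machine 1: 10 + 8 + 1 + 3 = 22
  Machine 2: 9 + 8 + 1 + 6 = 24
Max machine load = 24
Job totals:
  Job 1: 19
  Job 2: 16
  Job 3: 2
  Job 4: 9
Max job total = 19
Lower bound = max(24, 19) = 24

24


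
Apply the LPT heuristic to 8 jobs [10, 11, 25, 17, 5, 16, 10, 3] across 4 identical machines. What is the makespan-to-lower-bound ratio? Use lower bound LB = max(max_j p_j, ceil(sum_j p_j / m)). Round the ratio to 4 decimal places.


LPT order: [25, 17, 16, 11, 10, 10, 5, 3]
Machine loads after assignment: [25, 22, 26, 24]
LPT makespan = 26
Lower bound = max(max_job, ceil(total/4)) = max(25, 25) = 25
Ratio = 26 / 25 = 1.04

1.04


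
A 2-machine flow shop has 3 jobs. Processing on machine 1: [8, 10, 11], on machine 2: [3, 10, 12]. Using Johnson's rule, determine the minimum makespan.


Apply Johnson's rule:
  Group 1 (a <= b): [(2, 10, 10), (3, 11, 12)]
  Group 2 (a > b): [(1, 8, 3)]
Optimal job order: [2, 3, 1]
Schedule:
  Job 2: M1 done at 10, M2 done at 20
  Job 3: M1 done at 21, M2 done at 33
  Job 1: M1 done at 29, M2 done at 36
Makespan = 36

36


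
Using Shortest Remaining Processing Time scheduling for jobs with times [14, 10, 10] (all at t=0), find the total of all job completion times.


Since all jobs arrive at t=0, SRPT equals SPT ordering.
SPT order: [10, 10, 14]
Completion times:
  Job 1: p=10, C=10
  Job 2: p=10, C=20
  Job 3: p=14, C=34
Total completion time = 10 + 20 + 34 = 64

64


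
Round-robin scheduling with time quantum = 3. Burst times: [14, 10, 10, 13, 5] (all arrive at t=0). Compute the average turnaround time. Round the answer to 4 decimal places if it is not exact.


Time quantum = 3
Execution trace:
  J1 runs 3 units, time = 3
  J2 runs 3 units, time = 6
  J3 runs 3 units, time = 9
  J4 runs 3 units, time = 12
  J5 runs 3 units, time = 15
  J1 runs 3 units, time = 18
  J2 runs 3 units, time = 21
  J3 runs 3 units, time = 24
  J4 runs 3 units, time = 27
  J5 runs 2 units, time = 29
  J1 runs 3 units, time = 32
  J2 runs 3 units, time = 35
  J3 runs 3 units, time = 38
  J4 runs 3 units, time = 41
  J1 runs 3 units, time = 44
  J2 runs 1 units, time = 45
  J3 runs 1 units, time = 46
  J4 runs 3 units, time = 49
  J1 runs 2 units, time = 51
  J4 runs 1 units, time = 52
Finish times: [51, 45, 46, 52, 29]
Average turnaround = 223/5 = 44.6

44.6


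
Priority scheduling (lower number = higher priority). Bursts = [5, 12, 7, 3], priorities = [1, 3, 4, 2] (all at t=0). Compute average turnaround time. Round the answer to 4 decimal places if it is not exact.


Sort by priority (ascending = highest first):
Order: [(1, 5), (2, 3), (3, 12), (4, 7)]
Completion times:
  Priority 1, burst=5, C=5
  Priority 2, burst=3, C=8
  Priority 3, burst=12, C=20
  Priority 4, burst=7, C=27
Average turnaround = 60/4 = 15.0

15.0


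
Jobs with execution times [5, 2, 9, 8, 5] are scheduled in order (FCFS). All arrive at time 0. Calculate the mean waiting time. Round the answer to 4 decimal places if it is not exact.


FCFS order (as given): [5, 2, 9, 8, 5]
Waiting times:
  Job 1: wait = 0
  Job 2: wait = 5
  Job 3: wait = 7
  Job 4: wait = 16
  Job 5: wait = 24
Sum of waiting times = 52
Average waiting time = 52/5 = 10.4

10.4


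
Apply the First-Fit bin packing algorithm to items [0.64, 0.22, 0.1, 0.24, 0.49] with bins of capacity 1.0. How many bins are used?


Place items sequentially using First-Fit:
  Item 0.64 -> new Bin 1
  Item 0.22 -> Bin 1 (now 0.86)
  Item 0.1 -> Bin 1 (now 0.96)
  Item 0.24 -> new Bin 2
  Item 0.49 -> Bin 2 (now 0.73)
Total bins used = 2

2


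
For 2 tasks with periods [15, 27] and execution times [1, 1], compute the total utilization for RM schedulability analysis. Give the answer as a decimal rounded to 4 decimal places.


Compute individual utilizations (exact fractions):
  Task 1: C/T = 1/15 (approx. 0.0667)
  Task 2: C/T = 1/27 (approx. 0.037)
Total utilization U = 1/15 + 1/27 = 14/135
Rounded to 4 decimal places: U = 0.1037
RM (Liu & Layland) bound for 2 tasks = 0.828427; compare with U = 14/135 (approx. 0.103704)
U <= bound, so schedulable by RM sufficient condition.

0.1037


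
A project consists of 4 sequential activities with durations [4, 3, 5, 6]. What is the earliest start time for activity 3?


Activity 3 starts after activities 1 through 2 complete.
Predecessor durations: [4, 3]
ES = 4 + 3 = 7

7


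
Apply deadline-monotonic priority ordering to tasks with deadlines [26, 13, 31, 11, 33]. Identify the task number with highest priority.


Sort tasks by relative deadline (ascending):
  Task 4: deadline = 11
  Task 2: deadline = 13
  Task 1: deadline = 26
  Task 3: deadline = 31
  Task 5: deadline = 33
Priority order (highest first): [4, 2, 1, 3, 5]
Highest priority task = 4

4


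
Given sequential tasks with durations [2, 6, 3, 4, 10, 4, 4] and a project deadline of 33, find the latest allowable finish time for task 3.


LF(activity 3) = deadline - sum of successor durations
Successors: activities 4 through 7 with durations [4, 10, 4, 4]
Sum of successor durations = 22
LF = 33 - 22 = 11

11


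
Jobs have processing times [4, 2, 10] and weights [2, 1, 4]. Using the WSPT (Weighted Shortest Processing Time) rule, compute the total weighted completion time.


Compute p/w ratios and sort ascending (WSPT): [(4, 2), (2, 1), (10, 4)]
Compute weighted completion times:
  Job (p=4,w=2): C=4, w*C=2*4=8
  Job (p=2,w=1): C=6, w*C=1*6=6
  Job (p=10,w=4): C=16, w*C=4*16=64
Total weighted completion time = 78

78


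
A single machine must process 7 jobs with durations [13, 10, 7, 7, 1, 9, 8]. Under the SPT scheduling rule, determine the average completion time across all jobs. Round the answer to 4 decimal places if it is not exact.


Sort jobs by processing time (SPT order): [1, 7, 7, 8, 9, 10, 13]
Compute completion times sequentially:
  Job 1: processing = 1, completes at 1
  Job 2: processing = 7, completes at 8
  Job 3: processing = 7, completes at 15
  Job 4: processing = 8, completes at 23
  Job 5: processing = 9, completes at 32
  Job 6: processing = 10, completes at 42
  Job 7: processing = 13, completes at 55
Sum of completion times = 176
Average completion time = 176/7 = 25.1429

25.1429


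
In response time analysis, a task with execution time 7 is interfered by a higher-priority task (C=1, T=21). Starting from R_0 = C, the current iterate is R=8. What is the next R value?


R_next = C + ceil(R_prev / T_hp) * C_hp
ceil(8 / 21) = ceil(0.381) = 1
Interference = 1 * 1 = 1
R_next = 7 + 1 = 8
R_next = R_prev, so the iteration has converged (response time = 8).

8


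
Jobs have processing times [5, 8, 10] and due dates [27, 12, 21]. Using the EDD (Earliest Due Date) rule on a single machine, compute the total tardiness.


Sort by due date (EDD order): [(8, 12), (10, 21), (5, 27)]
Compute completion times and tardiness:
  Job 1: p=8, d=12, C=8, tardiness=max(0,8-12)=0
  Job 2: p=10, d=21, C=18, tardiness=max(0,18-21)=0
  Job 3: p=5, d=27, C=23, tardiness=max(0,23-27)=0
Total tardiness = 0

0


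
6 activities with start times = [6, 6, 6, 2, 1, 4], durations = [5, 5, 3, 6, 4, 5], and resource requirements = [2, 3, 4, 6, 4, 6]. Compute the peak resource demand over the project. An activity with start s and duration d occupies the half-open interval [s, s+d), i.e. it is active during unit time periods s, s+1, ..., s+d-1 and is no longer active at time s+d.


Each activity i is active on [start_i, start_i + duration_i).
Compute total resource usage per time slot:
  t=0: active resources = [], total = 0
  t=1: active resources = [4], total = 4
  t=2: active resources = [6, 4], total = 10
  t=3: active resources = [6, 4], total = 10
  t=4: active resources = [6, 4, 6], total = 16
  t=5: active resources = [6, 6], total = 12
  t=6: active resources = [2, 3, 4, 6, 6], total = 21
  t=7: active resources = [2, 3, 4, 6, 6], total = 21
  t=8: active resources = [2, 3, 4, 6], total = 15
  t=9: active resources = [2, 3], total = 5
  t=10: active resources = [2, 3], total = 5
Peak resource demand = 21

21


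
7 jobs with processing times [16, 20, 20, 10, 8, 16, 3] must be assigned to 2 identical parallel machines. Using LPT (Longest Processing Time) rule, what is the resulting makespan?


Sort jobs in decreasing order (LPT): [20, 20, 16, 16, 10, 8, 3]
Assign each job to the least loaded machine:
  Machine 1: jobs [20, 16, 10], load = 46
  Machine 2: jobs [20, 16, 8, 3], load = 47
Makespan = max load = 47

47


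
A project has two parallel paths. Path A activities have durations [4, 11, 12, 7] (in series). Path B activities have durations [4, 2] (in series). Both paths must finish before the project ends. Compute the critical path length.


Path A total = 4 + 11 + 12 + 7 = 34
Path B total = 4 + 2 = 6
Critical path = longest path = max(34, 6) = 34

34


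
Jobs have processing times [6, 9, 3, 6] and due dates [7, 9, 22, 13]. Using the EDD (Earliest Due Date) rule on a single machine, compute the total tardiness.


Sort by due date (EDD order): [(6, 7), (9, 9), (6, 13), (3, 22)]
Compute completion times and tardiness:
  Job 1: p=6, d=7, C=6, tardiness=max(0,6-7)=0
  Job 2: p=9, d=9, C=15, tardiness=max(0,15-9)=6
  Job 3: p=6, d=13, C=21, tardiness=max(0,21-13)=8
  Job 4: p=3, d=22, C=24, tardiness=max(0,24-22)=2
Total tardiness = 16

16


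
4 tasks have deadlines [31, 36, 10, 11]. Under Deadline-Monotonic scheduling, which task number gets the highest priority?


Sort tasks by relative deadline (ascending):
  Task 3: deadline = 10
  Task 4: deadline = 11
  Task 1: deadline = 31
  Task 2: deadline = 36
Priority order (highest first): [3, 4, 1, 2]
Highest priority task = 3

3


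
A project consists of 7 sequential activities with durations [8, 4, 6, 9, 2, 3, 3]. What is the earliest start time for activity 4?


Activity 4 starts after activities 1 through 3 complete.
Predecessor durations: [8, 4, 6]
ES = 8 + 4 + 6 = 18

18


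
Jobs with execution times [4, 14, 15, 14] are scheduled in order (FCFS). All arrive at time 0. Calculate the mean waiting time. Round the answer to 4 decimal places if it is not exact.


FCFS order (as given): [4, 14, 15, 14]
Waiting times:
  Job 1: wait = 0
  Job 2: wait = 4
  Job 3: wait = 18
  Job 4: wait = 33
Sum of waiting times = 55
Average waiting time = 55/4 = 13.75

13.75


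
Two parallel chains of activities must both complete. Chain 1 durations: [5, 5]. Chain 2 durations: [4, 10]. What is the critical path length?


Path A total = 5 + 5 = 10
Path B total = 4 + 10 = 14
Critical path = longest path = max(10, 14) = 14

14


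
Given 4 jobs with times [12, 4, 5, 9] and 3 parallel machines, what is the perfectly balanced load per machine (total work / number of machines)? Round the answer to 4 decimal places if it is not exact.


Total processing time = 12 + 4 + 5 + 9 = 30
Number of machines = 3
Ideal balanced load = 30 / 3 = 10.0

10.0


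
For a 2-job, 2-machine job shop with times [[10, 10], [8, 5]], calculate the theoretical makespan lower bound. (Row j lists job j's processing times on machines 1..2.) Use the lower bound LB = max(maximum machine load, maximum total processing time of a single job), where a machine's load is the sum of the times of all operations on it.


Machine loads:
  Machine 1: 10 + 8 = 18
  Machine 2: 10 + 5 = 15
Max machine load = 18
Job totals:
  Job 1: 20
  Job 2: 13
Max job total = 20
Lower bound = max(18, 20) = 20

20


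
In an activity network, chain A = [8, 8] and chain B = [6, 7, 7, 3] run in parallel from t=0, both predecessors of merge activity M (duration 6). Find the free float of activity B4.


ES(B4) = sum of predecessors on chain B = 20
EF(B4) = ES + duration = 20 + 3 = 23
Successor of B4 is M. ES(M) = max(sum(A), sum(B)) = max(16, 23) = 23
Free float = ES(successor) - EF(current) = 23 - 23 = 0

0


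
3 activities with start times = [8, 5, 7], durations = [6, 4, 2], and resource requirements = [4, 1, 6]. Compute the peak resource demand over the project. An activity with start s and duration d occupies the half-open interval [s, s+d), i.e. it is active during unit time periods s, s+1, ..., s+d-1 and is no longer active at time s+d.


Each activity i is active on [start_i, start_i + duration_i).
Compute total resource usage per time slot:
  t=0: active resources = [], total = 0
  t=1: active resources = [], total = 0
  t=2: active resources = [], total = 0
  t=3: active resources = [], total = 0
  t=4: active resources = [], total = 0
  t=5: active resources = [1], total = 1
  t=6: active resources = [1], total = 1
  t=7: active resources = [1, 6], total = 7
  t=8: active resources = [4, 1, 6], total = 11
  t=9: active resources = [4], total = 4
  t=10: active resources = [4], total = 4
  t=11: active resources = [4], total = 4
  t=12: active resources = [4], total = 4
  t=13: active resources = [4], total = 4
Peak resource demand = 11

11


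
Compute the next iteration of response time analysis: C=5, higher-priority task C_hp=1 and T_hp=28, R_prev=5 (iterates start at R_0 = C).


R_next = C + ceil(R_prev / T_hp) * C_hp
ceil(5 / 28) = ceil(0.1786) = 1
Interference = 1 * 1 = 1
R_next = 5 + 1 = 6

6


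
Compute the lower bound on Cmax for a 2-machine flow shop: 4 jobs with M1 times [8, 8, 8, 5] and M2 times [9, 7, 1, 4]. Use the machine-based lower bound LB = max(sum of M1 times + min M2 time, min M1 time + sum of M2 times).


LB1 = sum(M1 times) + min(M2 times) = 29 + 1 = 30
LB2 = min(M1 times) + sum(M2 times) = 5 + 21 = 26
Lower bound = max(LB1, LB2) = max(30, 26) = 30

30


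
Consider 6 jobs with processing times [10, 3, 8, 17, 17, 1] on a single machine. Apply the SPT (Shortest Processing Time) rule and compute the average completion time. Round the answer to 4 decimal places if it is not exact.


Sort jobs by processing time (SPT order): [1, 3, 8, 10, 17, 17]
Compute completion times sequentially:
  Job 1: processing = 1, completes at 1
  Job 2: processing = 3, completes at 4
  Job 3: processing = 8, completes at 12
  Job 4: processing = 10, completes at 22
  Job 5: processing = 17, completes at 39
  Job 6: processing = 17, completes at 56
Sum of completion times = 134
Average completion time = 134/6 = 22.3333

22.3333


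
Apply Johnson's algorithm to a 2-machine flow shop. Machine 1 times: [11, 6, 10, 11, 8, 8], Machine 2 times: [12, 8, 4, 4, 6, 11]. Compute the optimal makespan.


Apply Johnson's rule:
  Group 1 (a <= b): [(2, 6, 8), (6, 8, 11), (1, 11, 12)]
  Group 2 (a > b): [(5, 8, 6), (3, 10, 4), (4, 11, 4)]
Optimal job order: [2, 6, 1, 5, 3, 4]
Schedule:
  Job 2: M1 done at 6, M2 done at 14
  Job 6: M1 done at 14, M2 done at 25
  Job 1: M1 done at 25, M2 done at 37
  Job 5: M1 done at 33, M2 done at 43
  Job 3: M1 done at 43, M2 done at 47
  Job 4: M1 done at 54, M2 done at 58
Makespan = 58

58


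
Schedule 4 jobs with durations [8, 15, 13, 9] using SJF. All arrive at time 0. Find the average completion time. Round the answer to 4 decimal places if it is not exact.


SJF order (ascending): [8, 9, 13, 15]
Completion times:
  Job 1: burst=8, C=8
  Job 2: burst=9, C=17
  Job 3: burst=13, C=30
  Job 4: burst=15, C=45
Average completion = 100/4 = 25.0

25.0


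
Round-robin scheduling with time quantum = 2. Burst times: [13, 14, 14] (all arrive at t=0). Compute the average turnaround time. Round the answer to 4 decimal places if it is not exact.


Time quantum = 2
Execution trace:
  J1 runs 2 units, time = 2
  J2 runs 2 units, time = 4
  J3 runs 2 units, time = 6
  J1 runs 2 units, time = 8
  J2 runs 2 units, time = 10
  J3 runs 2 units, time = 12
  J1 runs 2 units, time = 14
  J2 runs 2 units, time = 16
  J3 runs 2 units, time = 18
  J1 runs 2 units, time = 20
  J2 runs 2 units, time = 22
  J3 runs 2 units, time = 24
  J1 runs 2 units, time = 26
  J2 runs 2 units, time = 28
  J3 runs 2 units, time = 30
  J1 runs 2 units, time = 32
  J2 runs 2 units, time = 34
  J3 runs 2 units, time = 36
  J1 runs 1 units, time = 37
  J2 runs 2 units, time = 39
  J3 runs 2 units, time = 41
Finish times: [37, 39, 41]
Average turnaround = 117/3 = 39.0

39.0


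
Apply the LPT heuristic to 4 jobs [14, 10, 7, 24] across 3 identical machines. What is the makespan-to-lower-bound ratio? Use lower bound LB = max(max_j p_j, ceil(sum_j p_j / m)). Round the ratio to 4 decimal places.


LPT order: [24, 14, 10, 7]
Machine loads after assignment: [24, 14, 17]
LPT makespan = 24
Lower bound = max(max_job, ceil(total/3)) = max(24, 19) = 24
Ratio = 24 / 24 = 1.0

1.0


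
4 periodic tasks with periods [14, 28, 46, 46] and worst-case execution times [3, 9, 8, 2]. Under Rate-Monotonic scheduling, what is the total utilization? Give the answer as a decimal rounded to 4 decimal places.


Compute individual utilizations (exact fractions):
  Task 1: C/T = 3/14 (approx. 0.2143)
  Task 2: C/T = 9/28 (approx. 0.3214)
  Task 3: C/T = 8/46 = 4/23 (approx. 0.1739)
  Task 4: C/T = 2/46 = 1/23 (approx. 0.0435)
Total utilization U = 3/14 + 9/28 + 4/23 + 1/23 = 485/644
Rounded to 4 decimal places: U = 0.7531
RM (Liu & Layland) bound for 4 tasks = 0.756828; compare with U = 485/644 (approx. 0.753106)
U <= bound, so schedulable by RM sufficient condition.

0.7531


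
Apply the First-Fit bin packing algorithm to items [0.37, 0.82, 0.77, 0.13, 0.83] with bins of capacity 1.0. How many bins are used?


Place items sequentially using First-Fit:
  Item 0.37 -> new Bin 1
  Item 0.82 -> new Bin 2
  Item 0.77 -> new Bin 3
  Item 0.13 -> Bin 1 (now 0.5)
  Item 0.83 -> new Bin 4
Total bins used = 4

4


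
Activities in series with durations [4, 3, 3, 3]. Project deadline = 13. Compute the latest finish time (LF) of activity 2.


LF(activity 2) = deadline - sum of successor durations
Successors: activities 3 through 4 with durations [3, 3]
Sum of successor durations = 6
LF = 13 - 6 = 7

7


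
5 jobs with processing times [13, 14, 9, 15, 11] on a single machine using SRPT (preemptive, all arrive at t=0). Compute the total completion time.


Since all jobs arrive at t=0, SRPT equals SPT ordering.
SPT order: [9, 11, 13, 14, 15]
Completion times:
  Job 1: p=9, C=9
  Job 2: p=11, C=20
  Job 3: p=13, C=33
  Job 4: p=14, C=47
  Job 5: p=15, C=62
Total completion time = 9 + 20 + 33 + 47 + 62 = 171

171


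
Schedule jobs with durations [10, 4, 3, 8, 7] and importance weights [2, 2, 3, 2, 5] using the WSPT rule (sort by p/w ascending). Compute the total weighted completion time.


Compute p/w ratios and sort ascending (WSPT): [(3, 3), (7, 5), (4, 2), (8, 2), (10, 2)]
Compute weighted completion times:
  Job (p=3,w=3): C=3, w*C=3*3=9
  Job (p=7,w=5): C=10, w*C=5*10=50
  Job (p=4,w=2): C=14, w*C=2*14=28
  Job (p=8,w=2): C=22, w*C=2*22=44
  Job (p=10,w=2): C=32, w*C=2*32=64
Total weighted completion time = 195

195


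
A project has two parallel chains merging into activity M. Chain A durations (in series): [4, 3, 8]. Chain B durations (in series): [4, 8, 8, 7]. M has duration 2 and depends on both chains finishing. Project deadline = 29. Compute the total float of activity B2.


Forward pass: ES(B2) = sum of predecessors on chain B = 4
EF = ES + duration = 4 + 8 = 12
Backward pass: LF(M) = deadline = 29; LS(M) = 29 - 2 = 27
LF(B2) = LS(M) - sum(successors on chain B) = 27 - 15 = 12
LS = LF - duration = 12 - 8 = 4
Total float = LS - ES = 4 - 4 = 0

0


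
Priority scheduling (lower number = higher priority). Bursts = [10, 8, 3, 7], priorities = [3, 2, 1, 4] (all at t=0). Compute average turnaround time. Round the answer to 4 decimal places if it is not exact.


Sort by priority (ascending = highest first):
Order: [(1, 3), (2, 8), (3, 10), (4, 7)]
Completion times:
  Priority 1, burst=3, C=3
  Priority 2, burst=8, C=11
  Priority 3, burst=10, C=21
  Priority 4, burst=7, C=28
Average turnaround = 63/4 = 15.75

15.75


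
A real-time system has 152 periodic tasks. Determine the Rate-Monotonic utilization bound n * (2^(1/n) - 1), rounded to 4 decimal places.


Compute 2^(1/152) = 1.0045705923
Subtract 1: 1.0045705923 - 1 = 0.0045705923
Multiply by n: 152 * 0.0045705923 = 0.6947300296
Round to 4 dp: 0.6947

0.6947


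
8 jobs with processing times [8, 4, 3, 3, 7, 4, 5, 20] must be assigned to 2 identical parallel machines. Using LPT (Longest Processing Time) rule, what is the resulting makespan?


Sort jobs in decreasing order (LPT): [20, 8, 7, 5, 4, 4, 3, 3]
Assign each job to the least loaded machine:
  Machine 1: jobs [20, 4, 3], load = 27
  Machine 2: jobs [8, 7, 5, 4, 3], load = 27
Makespan = max load = 27

27


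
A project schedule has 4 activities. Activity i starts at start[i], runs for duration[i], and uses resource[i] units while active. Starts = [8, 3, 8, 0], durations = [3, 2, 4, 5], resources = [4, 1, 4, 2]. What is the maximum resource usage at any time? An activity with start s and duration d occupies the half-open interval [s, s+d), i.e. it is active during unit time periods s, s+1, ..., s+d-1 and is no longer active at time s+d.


Each activity i is active on [start_i, start_i + duration_i).
Compute total resource usage per time slot:
  t=0: active resources = [2], total = 2
  t=1: active resources = [2], total = 2
  t=2: active resources = [2], total = 2
  t=3: active resources = [1, 2], total = 3
  t=4: active resources = [1, 2], total = 3
  t=5: active resources = [], total = 0
  t=6: active resources = [], total = 0
  t=7: active resources = [], total = 0
  t=8: active resources = [4, 4], total = 8
  t=9: active resources = [4, 4], total = 8
  t=10: active resources = [4, 4], total = 8
  t=11: active resources = [4], total = 4
Peak resource demand = 8

8


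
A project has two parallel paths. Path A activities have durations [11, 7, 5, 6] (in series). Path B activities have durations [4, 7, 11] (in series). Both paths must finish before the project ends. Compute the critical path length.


Path A total = 11 + 7 + 5 + 6 = 29
Path B total = 4 + 7 + 11 = 22
Critical path = longest path = max(29, 22) = 29

29


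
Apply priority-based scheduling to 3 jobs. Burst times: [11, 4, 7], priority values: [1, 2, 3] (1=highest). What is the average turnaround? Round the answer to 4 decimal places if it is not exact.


Sort by priority (ascending = highest first):
Order: [(1, 11), (2, 4), (3, 7)]
Completion times:
  Priority 1, burst=11, C=11
  Priority 2, burst=4, C=15
  Priority 3, burst=7, C=22
Average turnaround = 48/3 = 16.0

16.0


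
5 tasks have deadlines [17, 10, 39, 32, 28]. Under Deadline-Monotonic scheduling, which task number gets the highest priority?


Sort tasks by relative deadline (ascending):
  Task 2: deadline = 10
  Task 1: deadline = 17
  Task 5: deadline = 28
  Task 4: deadline = 32
  Task 3: deadline = 39
Priority order (highest first): [2, 1, 5, 4, 3]
Highest priority task = 2

2


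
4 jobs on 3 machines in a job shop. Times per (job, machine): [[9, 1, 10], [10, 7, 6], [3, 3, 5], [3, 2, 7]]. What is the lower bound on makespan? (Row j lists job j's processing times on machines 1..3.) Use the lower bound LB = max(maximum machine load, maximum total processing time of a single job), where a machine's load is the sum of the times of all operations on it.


Machine loads:
  Machine 1: 9 + 10 + 3 + 3 = 25
  Machine 2: 1 + 7 + 3 + 2 = 13
  Machine 3: 10 + 6 + 5 + 7 = 28
Max machine load = 28
Job totals:
  Job 1: 20
  Job 2: 23
  Job 3: 11
  Job 4: 12
Max job total = 23
Lower bound = max(28, 23) = 28

28


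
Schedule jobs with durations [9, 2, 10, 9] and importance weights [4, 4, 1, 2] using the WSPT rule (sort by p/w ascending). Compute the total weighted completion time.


Compute p/w ratios and sort ascending (WSPT): [(2, 4), (9, 4), (9, 2), (10, 1)]
Compute weighted completion times:
  Job (p=2,w=4): C=2, w*C=4*2=8
  Job (p=9,w=4): C=11, w*C=4*11=44
  Job (p=9,w=2): C=20, w*C=2*20=40
  Job (p=10,w=1): C=30, w*C=1*30=30
Total weighted completion time = 122

122


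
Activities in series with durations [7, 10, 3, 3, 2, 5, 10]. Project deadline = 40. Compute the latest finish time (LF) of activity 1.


LF(activity 1) = deadline - sum of successor durations
Successors: activities 2 through 7 with durations [10, 3, 3, 2, 5, 10]
Sum of successor durations = 33
LF = 40 - 33 = 7

7


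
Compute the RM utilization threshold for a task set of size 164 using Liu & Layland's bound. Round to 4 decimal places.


Compute 2^(1/164) = 1.0042354515
Subtract 1: 1.0042354515 - 1 = 0.0042354515
Multiply by n: 164 * 0.0042354515 = 0.6946140460
Round to 4 dp: 0.6946

0.6946


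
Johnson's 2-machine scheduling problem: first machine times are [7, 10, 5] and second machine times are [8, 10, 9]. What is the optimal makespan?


Apply Johnson's rule:
  Group 1 (a <= b): [(3, 5, 9), (1, 7, 8), (2, 10, 10)]
  Group 2 (a > b): []
Optimal job order: [3, 1, 2]
Schedule:
  Job 3: M1 done at 5, M2 done at 14
  Job 1: M1 done at 12, M2 done at 22
  Job 2: M1 done at 22, M2 done at 32
Makespan = 32

32


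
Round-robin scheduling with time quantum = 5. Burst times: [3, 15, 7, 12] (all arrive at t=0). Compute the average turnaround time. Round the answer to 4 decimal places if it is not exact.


Time quantum = 5
Execution trace:
  J1 runs 3 units, time = 3
  J2 runs 5 units, time = 8
  J3 runs 5 units, time = 13
  J4 runs 5 units, time = 18
  J2 runs 5 units, time = 23
  J3 runs 2 units, time = 25
  J4 runs 5 units, time = 30
  J2 runs 5 units, time = 35
  J4 runs 2 units, time = 37
Finish times: [3, 35, 25, 37]
Average turnaround = 100/4 = 25.0

25.0


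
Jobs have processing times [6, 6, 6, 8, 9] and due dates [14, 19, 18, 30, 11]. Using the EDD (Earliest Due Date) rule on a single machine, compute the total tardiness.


Sort by due date (EDD order): [(9, 11), (6, 14), (6, 18), (6, 19), (8, 30)]
Compute completion times and tardiness:
  Job 1: p=9, d=11, C=9, tardiness=max(0,9-11)=0
  Job 2: p=6, d=14, C=15, tardiness=max(0,15-14)=1
  Job 3: p=6, d=18, C=21, tardiness=max(0,21-18)=3
  Job 4: p=6, d=19, C=27, tardiness=max(0,27-19)=8
  Job 5: p=8, d=30, C=35, tardiness=max(0,35-30)=5
Total tardiness = 17

17


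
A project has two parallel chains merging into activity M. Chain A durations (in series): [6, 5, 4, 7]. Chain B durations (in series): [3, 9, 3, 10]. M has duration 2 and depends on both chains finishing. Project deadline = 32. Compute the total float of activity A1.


Forward pass: ES(A1) = sum of predecessors on chain A = 0
EF = ES + duration = 0 + 6 = 6
Backward pass: LF(M) = deadline = 32; LS(M) = 32 - 2 = 30
LF(A1) = LS(M) - sum(successors on chain A) = 30 - 16 = 14
LS = LF - duration = 14 - 6 = 8
Total float = LS - ES = 8 - 0 = 8

8


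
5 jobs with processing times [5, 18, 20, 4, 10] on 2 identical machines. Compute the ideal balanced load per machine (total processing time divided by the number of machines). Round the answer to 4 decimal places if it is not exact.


Total processing time = 5 + 18 + 20 + 4 + 10 = 57
Number of machines = 2
Ideal balanced load = 57 / 2 = 28.5

28.5
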